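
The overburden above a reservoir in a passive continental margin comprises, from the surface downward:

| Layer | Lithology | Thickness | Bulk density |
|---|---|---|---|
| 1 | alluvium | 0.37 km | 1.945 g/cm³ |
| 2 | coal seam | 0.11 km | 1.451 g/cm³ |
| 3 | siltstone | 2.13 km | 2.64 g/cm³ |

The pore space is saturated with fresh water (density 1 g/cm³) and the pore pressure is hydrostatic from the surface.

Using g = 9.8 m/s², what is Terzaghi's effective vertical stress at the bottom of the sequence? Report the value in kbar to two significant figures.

0.38 kbar

Overburden (lithostatic) stress σ_v:
alluvium: 1945 kg/m³ × 9.8 m/s² × 370 m = 7.053×10^6 Pa = 7.053 MPa
coal seam: 1451 kg/m³ × 9.8 m/s² × 110 m = 1.564×10^6 Pa = 1.564 MPa
siltstone: 2640 kg/m³ × 9.8 m/s² × 2130 m = 5.511×10^7 Pa = 55.11 MPa
Total = 7.053 + 1.564 + 55.11 = 63.724 MPa
Pore pressure P_p = 1000 kg/m³ × 9.8 m/s² × 2610 m = 2.558×10^7 Pa = 25.58 MPa
Effective stress σ' = σ_v − P_p = 63.72 − 25.58 = 38.146 MPa = 0.38146 kbar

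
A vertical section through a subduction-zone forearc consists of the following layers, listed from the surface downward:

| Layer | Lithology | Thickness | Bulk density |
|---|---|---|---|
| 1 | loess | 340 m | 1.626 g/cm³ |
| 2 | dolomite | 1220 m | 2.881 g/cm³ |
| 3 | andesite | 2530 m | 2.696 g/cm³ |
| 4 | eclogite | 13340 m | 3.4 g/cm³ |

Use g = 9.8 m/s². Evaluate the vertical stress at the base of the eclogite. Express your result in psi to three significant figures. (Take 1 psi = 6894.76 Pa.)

79900 psi

loess: 1626 kg/m³ × 9.8 m/s² × 340 m = 5.418×10^6 Pa = 785.8 psi
dolomite: 2881 kg/m³ × 9.8 m/s² × 1220 m = 3.445×10^7 Pa = 4996 psi
andesite: 2696 kg/m³ × 9.8 m/s² × 2530 m = 6.684×10^7 Pa = 9695 psi
eclogite: 3400 kg/m³ × 9.8 m/s² × 13340 m = 4.445×10^8 Pa = 64468 psi
Total = 785.8 + 4996 + 9695 + 64468 = 79944 psi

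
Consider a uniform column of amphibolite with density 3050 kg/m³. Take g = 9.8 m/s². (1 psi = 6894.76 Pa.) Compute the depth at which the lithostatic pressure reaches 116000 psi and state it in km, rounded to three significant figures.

h = P/(ρg) = 116000 psi / (3050 kg/m³ × 9.8 m/s²) = 7.998×10^8 Pa / 29890 Pa/m = 26758 m
= 26.758 km

26.8 km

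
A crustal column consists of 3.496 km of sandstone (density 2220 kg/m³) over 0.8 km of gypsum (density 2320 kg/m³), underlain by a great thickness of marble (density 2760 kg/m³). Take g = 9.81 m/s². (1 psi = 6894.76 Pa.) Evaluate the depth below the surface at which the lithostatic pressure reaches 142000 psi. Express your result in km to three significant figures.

37.0 km

Pressure at base of upper layers: 2220×9.81×3496 + 2320×9.81×800 = 9.434×10^7 Pa = 13683 psi
Remaining pressure to be supplied by marble: 9.791×10^8 − 9.434×10^7 = 8.847×10^8 Pa
Additional depth in marble = 8.847×10^8 Pa / (2760 kg/m³ × 9.81 m/s²) = 32676 m
Total depth = 4296 m + 32676 m = 36972 m
= 36.972 km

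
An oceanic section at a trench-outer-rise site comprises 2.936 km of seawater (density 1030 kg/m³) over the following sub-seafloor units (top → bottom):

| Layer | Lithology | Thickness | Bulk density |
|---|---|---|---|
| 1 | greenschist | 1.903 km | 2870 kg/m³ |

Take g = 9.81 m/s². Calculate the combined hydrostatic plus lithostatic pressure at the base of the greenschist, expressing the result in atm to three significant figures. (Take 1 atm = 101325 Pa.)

seawater: 1030 kg/m³ × 9.81 m/s² × 2936 m = 2.967×10^7 Pa = 292.8 atm
greenschist: 2870 kg/m³ × 9.81 m/s² × 1903 m = 5.358×10^7 Pa = 528.8 atm
Total = 292.8 + 528.8 = 821.56 atm

822 atm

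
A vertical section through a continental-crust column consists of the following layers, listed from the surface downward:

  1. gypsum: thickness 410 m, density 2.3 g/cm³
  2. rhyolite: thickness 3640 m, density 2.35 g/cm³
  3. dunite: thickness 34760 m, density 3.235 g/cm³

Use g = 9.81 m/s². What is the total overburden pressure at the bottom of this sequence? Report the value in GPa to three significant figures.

1.20 GPa

gypsum: 2300 kg/m³ × 9.81 m/s² × 410 m = 9.251×10^6 Pa = 9.251×10^-3 GPa
rhyolite: 2350 kg/m³ × 9.81 m/s² × 3640 m = 8.391×10^7 Pa = 0.08391 GPa
dunite: 3235 kg/m³ × 9.81 m/s² × 34760 m = 1.103×10^9 Pa = 1.103 GPa
Total = 9.251×10^-3 + 0.08391 + 1.103 = 1.1963 GPa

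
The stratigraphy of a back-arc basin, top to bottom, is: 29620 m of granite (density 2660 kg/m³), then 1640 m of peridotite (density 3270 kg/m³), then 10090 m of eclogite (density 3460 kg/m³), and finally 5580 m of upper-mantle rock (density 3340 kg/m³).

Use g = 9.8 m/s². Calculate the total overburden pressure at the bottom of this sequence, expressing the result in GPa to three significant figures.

1.35 GPa

granite: 2660 kg/m³ × 9.8 m/s² × 29620 m = 7.721×10^8 Pa = 0.7721 GPa
peridotite: 3270 kg/m³ × 9.8 m/s² × 1640 m = 5.256×10^7 Pa = 0.05256 GPa
eclogite: 3460 kg/m³ × 9.8 m/s² × 10090 m = 3.421×10^8 Pa = 0.3421 GPa
upper-mantle rock: 3340 kg/m³ × 9.8 m/s² × 5580 m = 1.826×10^8 Pa = 0.1826 GPa
Total = 0.7721 + 0.05256 + 0.3421 + 0.1826 = 1.3495 GPa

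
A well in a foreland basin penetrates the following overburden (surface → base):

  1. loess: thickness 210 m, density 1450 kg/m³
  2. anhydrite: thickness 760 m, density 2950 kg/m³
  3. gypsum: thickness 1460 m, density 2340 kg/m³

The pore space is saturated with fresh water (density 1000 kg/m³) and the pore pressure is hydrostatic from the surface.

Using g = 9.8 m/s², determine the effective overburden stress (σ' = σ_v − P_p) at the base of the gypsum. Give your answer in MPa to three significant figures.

34.6 MPa

Overburden (lithostatic) stress σ_v:
loess: 1450 kg/m³ × 9.8 m/s² × 210 m = 2.984×10^6 Pa = 2.984 MPa
anhydrite: 2950 kg/m³ × 9.8 m/s² × 760 m = 2.197×10^7 Pa = 21.97 MPa
gypsum: 2340 kg/m³ × 9.8 m/s² × 1460 m = 3.348×10^7 Pa = 33.48 MPa
Total = 2.984 + 21.97 + 33.48 = 58.436 MPa
Pore pressure P_p = 1000 kg/m³ × 9.8 m/s² × 2430 m = 2.381×10^7 Pa = 23.81 MPa
Effective stress σ' = σ_v − P_p = 58.44 − 23.81 = 34.622 MPa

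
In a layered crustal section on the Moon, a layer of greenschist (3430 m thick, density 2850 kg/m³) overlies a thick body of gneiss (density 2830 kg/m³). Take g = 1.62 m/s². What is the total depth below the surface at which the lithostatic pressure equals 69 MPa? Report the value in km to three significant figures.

Pressure at base of upper layers: 2850×1.62×3430 = 1.584×10^7 Pa = 15.84 MPa
Remaining pressure to be supplied by gneiss: 6.900×10^7 − 1.584×10^7 = 5.316×10^7 Pa
Additional depth in gneiss = 5.316×10^7 Pa / (2830 kg/m³ × 1.62 m/s²) = 11596 m
Total depth = 3430 m + 11596 m = 15026 m
= 15.026 km

15.0 km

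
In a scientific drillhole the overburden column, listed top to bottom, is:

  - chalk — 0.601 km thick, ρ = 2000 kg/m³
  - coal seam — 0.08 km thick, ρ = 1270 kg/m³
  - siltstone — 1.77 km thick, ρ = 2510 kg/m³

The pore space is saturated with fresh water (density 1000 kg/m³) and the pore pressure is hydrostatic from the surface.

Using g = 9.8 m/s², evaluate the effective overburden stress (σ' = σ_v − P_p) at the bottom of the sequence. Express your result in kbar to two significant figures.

Overburden (lithostatic) stress σ_v:
chalk: 2000 kg/m³ × 9.8 m/s² × 601 m = 1.178×10^7 Pa = 11.78 MPa
coal seam: 1270 kg/m³ × 9.8 m/s² × 80 m = 9.957×10^5 Pa = 0.9957 MPa
siltstone: 2510 kg/m³ × 9.8 m/s² × 1770 m = 4.354×10^7 Pa = 43.54 MPa
Total = 11.78 + 0.9957 + 43.54 = 56.314 MPa
Pore pressure P_p = 1000 kg/m³ × 9.8 m/s² × 2451 m = 2.402×10^7 Pa = 24.02 MPa
Effective stress σ' = σ_v − P_p = 56.31 − 24.02 = 32.294 MPa = 0.32294 kbar

0.32 kbar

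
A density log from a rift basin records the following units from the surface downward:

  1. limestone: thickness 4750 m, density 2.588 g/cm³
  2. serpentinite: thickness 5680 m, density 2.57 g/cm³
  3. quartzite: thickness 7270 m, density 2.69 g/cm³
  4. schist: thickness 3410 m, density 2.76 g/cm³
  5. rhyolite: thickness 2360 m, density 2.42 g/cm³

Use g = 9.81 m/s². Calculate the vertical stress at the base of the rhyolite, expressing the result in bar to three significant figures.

limestone: 2588 kg/m³ × 9.81 m/s² × 4750 m = 1.206×10^8 Pa = 1206 bar
serpentinite: 2570 kg/m³ × 9.81 m/s² × 5680 m = 1.432×10^8 Pa = 1432 bar
quartzite: 2690 kg/m³ × 9.81 m/s² × 7270 m = 1.918×10^8 Pa = 1918 bar
schist: 2760 kg/m³ × 9.81 m/s² × 3410 m = 9.233×10^7 Pa = 923.3 bar
rhyolite: 2420 kg/m³ × 9.81 m/s² × 2360 m = 5.603×10^7 Pa = 560.3 bar
Total = 1206 + 1432 + 1918 + 923.3 + 560.3 = 6040.0 bar

6040 bar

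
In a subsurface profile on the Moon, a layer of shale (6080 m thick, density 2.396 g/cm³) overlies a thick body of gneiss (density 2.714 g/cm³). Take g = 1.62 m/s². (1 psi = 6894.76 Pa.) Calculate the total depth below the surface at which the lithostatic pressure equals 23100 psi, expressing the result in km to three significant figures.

Pressure at base of upper layers: 2396×1.62×6080 = 2.360×10^7 Pa = 3423 psi
Remaining pressure to be supplied by gneiss: 1.593×10^8 − 2.360×10^7 = 1.357×10^8 Pa
Additional depth in gneiss = 1.357×10^8 Pa / (2714 kg/m³ × 1.62 m/s²) = 30857 m
Total depth = 6080 m + 30857 m = 36937 m
= 36.937 km

36.9 km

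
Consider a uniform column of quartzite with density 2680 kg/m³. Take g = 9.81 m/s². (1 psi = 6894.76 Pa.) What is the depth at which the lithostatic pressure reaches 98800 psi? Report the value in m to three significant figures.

25900 m

h = P/(ρg) = 98800 psi / (2680 kg/m³ × 9.81 m/s²) = 6.812×10^8 Pa / 26291 Pa/m = 25910 m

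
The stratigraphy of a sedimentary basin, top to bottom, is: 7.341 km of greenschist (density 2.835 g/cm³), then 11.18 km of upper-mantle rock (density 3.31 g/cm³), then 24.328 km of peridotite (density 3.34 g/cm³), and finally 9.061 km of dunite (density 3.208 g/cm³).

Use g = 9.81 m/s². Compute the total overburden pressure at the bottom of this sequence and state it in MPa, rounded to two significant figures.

greenschist: 2835 kg/m³ × 9.81 m/s² × 7341 m = 2.042×10^8 Pa = 204.2 MPa
upper-mantle rock: 3310 kg/m³ × 9.81 m/s² × 11180 m = 3.630×10^8 Pa = 363.0 MPa
peridotite: 3340 kg/m³ × 9.81 m/s² × 24328 m = 7.971×10^8 Pa = 797.1 MPa
dunite: 3208 kg/m³ × 9.81 m/s² × 9061 m = 2.852×10^8 Pa = 285.2 MPa
Total = 204.2 + 363.0 + 797.1 + 285.2 = 1649.5 MPa

1600 MPa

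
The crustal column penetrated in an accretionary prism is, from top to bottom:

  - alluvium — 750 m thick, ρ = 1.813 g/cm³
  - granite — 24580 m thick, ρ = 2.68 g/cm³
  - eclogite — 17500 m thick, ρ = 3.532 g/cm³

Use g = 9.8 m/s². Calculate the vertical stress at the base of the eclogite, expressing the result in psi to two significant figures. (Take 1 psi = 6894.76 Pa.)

alluvium: 1813 kg/m³ × 9.8 m/s² × 750 m = 1.333×10^7 Pa = 1933 psi
granite: 2680 kg/m³ × 9.8 m/s² × 24580 m = 6.456×10^8 Pa = 93632 psi
eclogite: 3532 kg/m³ × 9.8 m/s² × 17500 m = 6.057×10^8 Pa = 87855 psi
Total = 1933 + 93632 + 87855 = 1.8342×10^5 psi

180000 psi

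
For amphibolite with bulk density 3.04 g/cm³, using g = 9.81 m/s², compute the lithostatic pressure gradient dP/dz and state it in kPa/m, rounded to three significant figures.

29.8 kPa/m

dP/dz = ρg = 3040 kg/m³ × 9.81 m/s² = 29822 Pa/m
= 29822 Pa/m × (1 kPa/m / 1000.0 Pa/m) = 29.822 kPa/m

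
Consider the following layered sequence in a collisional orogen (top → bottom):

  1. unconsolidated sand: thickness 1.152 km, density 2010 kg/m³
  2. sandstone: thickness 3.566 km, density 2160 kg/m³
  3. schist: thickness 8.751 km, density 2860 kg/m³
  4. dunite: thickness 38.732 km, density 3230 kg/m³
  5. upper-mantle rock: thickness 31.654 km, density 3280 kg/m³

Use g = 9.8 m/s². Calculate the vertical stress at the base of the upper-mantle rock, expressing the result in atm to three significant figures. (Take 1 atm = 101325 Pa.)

unconsolidated sand: 2010 kg/m³ × 9.8 m/s² × 1152 m = 2.269×10^7 Pa = 224.0 atm
sandstone: 2160 kg/m³ × 9.8 m/s² × 3566 m = 7.549×10^7 Pa = 745.0 atm
schist: 2860 kg/m³ × 9.8 m/s² × 8751 m = 2.453×10^8 Pa = 2421 atm
dunite: 3230 kg/m³ × 9.8 m/s² × 38732 m = 1.226×10^9 Pa = 12100 atm
upper-mantle rock: 3280 kg/m³ × 9.8 m/s² × 31654 m = 1.017×10^9 Pa = 10042 atm
Total = 224.0 + 745.0 + 2421 + 12100 + 10042 = 25531 atm

25500 atm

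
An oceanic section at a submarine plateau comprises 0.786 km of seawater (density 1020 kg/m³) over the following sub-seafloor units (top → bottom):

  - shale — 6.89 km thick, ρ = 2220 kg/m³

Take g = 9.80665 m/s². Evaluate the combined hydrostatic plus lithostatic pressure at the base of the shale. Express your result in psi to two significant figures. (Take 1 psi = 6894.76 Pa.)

23000 psi

seawater: 1020 kg/m³ × 9.80665 m/s² × 786 m = 7.862×10^6 Pa = 1140 psi
shale: 2220 kg/m³ × 9.80665 m/s² × 6890 m = 1.500×10^8 Pa = 21756 psi
Total = 1140 + 21756 = 22896 psi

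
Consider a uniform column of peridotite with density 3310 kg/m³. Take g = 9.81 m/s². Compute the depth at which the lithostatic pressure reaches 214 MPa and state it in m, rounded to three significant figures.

h = P/(ρg) = 214 MPa / (3310 kg/m³ × 9.81 m/s²) = 2.140×10^8 Pa / 32471 Pa/m = 6590.5 m

6590 m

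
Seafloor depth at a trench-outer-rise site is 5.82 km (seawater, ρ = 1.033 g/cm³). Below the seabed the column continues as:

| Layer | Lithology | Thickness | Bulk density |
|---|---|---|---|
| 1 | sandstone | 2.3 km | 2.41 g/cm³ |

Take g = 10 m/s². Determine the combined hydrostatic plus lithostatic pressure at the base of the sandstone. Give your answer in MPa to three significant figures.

seawater: 1033 kg/m³ × 10 m/s² × 5820 m = 6.012×10^7 Pa = 60.12 MPa
sandstone: 2410 kg/m³ × 10 m/s² × 2300 m = 5.543×10^7 Pa = 55.43 MPa
Total = 60.12 + 55.43 = 115.55 MPa

116 MPa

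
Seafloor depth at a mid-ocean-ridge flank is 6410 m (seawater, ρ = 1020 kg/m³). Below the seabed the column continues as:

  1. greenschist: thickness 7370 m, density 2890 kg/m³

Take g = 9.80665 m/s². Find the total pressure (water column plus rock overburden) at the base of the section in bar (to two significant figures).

seawater: 1020 kg/m³ × 9.80665 m/s² × 6410 m = 6.412×10^7 Pa = 641.2 bar
greenschist: 2890 kg/m³ × 9.80665 m/s² × 7370 m = 2.089×10^8 Pa = 2089 bar
Total = 641.2 + 2089 = 2729.9 bar

2700 bar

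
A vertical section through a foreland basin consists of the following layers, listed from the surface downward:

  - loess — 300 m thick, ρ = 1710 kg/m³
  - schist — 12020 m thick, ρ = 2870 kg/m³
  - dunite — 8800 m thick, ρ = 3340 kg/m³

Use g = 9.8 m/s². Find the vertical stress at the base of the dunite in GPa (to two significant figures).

loess: 1710 kg/m³ × 9.8 m/s² × 300 m = 5.027×10^6 Pa = 5.027×10^-3 GPa
schist: 2870 kg/m³ × 9.8 m/s² × 12020 m = 3.381×10^8 Pa = 0.3381 GPa
dunite: 3340 kg/m³ × 9.8 m/s² × 8800 m = 2.880×10^8 Pa = 0.2880 GPa
Total = 5.027×10^-3 + 0.3381 + 0.2880 = 0.63114 GPa

0.63 GPa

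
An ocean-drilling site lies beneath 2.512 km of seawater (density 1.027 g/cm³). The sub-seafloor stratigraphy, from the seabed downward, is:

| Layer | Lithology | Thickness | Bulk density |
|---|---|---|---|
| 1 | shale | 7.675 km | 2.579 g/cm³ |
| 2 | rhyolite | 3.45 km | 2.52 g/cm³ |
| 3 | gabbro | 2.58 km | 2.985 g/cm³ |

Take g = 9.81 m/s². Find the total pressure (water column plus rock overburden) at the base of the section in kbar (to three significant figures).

seawater: 1027 kg/m³ × 9.81 m/s² × 2512 m = 2.531×10^7 Pa = 0.2531 kbar
shale: 2579 kg/m³ × 9.81 m/s² × 7675 m = 1.942×10^8 Pa = 1.942 kbar
rhyolite: 2520 kg/m³ × 9.81 m/s² × 3450 m = 8.529×10^7 Pa = 0.8529 kbar
gabbro: 2985 kg/m³ × 9.81 m/s² × 2580 m = 7.555×10^7 Pa = 0.7555 kbar
Total = 0.2531 + 1.942 + 0.8529 + 0.7555 = 3.8032 kbar

3.80 kbar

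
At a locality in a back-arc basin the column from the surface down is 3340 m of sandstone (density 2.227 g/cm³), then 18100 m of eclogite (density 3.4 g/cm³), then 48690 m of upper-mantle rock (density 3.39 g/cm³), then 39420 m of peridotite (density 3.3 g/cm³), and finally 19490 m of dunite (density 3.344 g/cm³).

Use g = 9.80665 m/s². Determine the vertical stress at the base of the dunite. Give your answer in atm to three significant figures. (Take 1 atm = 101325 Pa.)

41500 atm

sandstone: 2227 kg/m³ × 9.80665 m/s² × 3340 m = 7.294×10^7 Pa = 719.9 atm
eclogite: 3400 kg/m³ × 9.80665 m/s² × 18100 m = 6.035×10^8 Pa = 5956 atm
upper-mantle rock: 3390 kg/m³ × 9.80665 m/s² × 48690 m = 1.619×10^9 Pa = 15975 atm
peridotite: 3300 kg/m³ × 9.80665 m/s² × 39420 m = 1.276×10^9 Pa = 12590 atm
dunite: 3344 kg/m³ × 9.80665 m/s² × 19490 m = 6.391×10^8 Pa = 6308 atm
Total = 719.9 + 5956 + 15975 + 12590 + 6308 = 41549 atm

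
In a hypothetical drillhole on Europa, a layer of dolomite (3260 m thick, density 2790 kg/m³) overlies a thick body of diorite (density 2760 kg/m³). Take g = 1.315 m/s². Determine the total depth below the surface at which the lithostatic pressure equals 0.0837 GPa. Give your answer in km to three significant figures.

23.0 km

Pressure at base of upper layers: 2790×1.315×3260 = 1.196×10^7 Pa = 0.01196 GPa
Remaining pressure to be supplied by diorite: 8.370×10^7 − 1.196×10^7 = 7.174×10^7 Pa
Additional depth in diorite = 7.174×10^7 Pa / (2760 kg/m³ × 1.315 m/s²) = 19766 m
Total depth = 3260 m + 19766 m = 23026 m
= 23.026 km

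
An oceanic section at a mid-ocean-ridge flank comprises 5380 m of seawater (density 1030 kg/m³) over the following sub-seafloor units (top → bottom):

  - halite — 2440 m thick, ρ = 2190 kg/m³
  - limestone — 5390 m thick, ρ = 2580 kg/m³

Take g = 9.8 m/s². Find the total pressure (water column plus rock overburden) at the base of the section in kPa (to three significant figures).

seawater: 1030 kg/m³ × 9.8 m/s² × 5380 m = 5.431×10^7 Pa = 54306 kPa
halite: 2190 kg/m³ × 9.8 m/s² × 2440 m = 5.237×10^7 Pa = 52367 kPa
limestone: 2580 kg/m³ × 9.8 m/s² × 5390 m = 1.363×10^8 Pa = 1.363×10^5 kPa
Total = 54306 + 52367 + 1.363×10^5 = 2.4295×10^5 kPa

243000 kPa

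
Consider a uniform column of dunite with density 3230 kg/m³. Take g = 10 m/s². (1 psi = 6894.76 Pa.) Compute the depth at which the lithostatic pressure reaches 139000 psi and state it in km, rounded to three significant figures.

29.7 km

h = P/(ρg) = 139000 psi / (3230 kg/m³ × 10 m/s²) = 9.584×10^8 Pa / 32300 Pa/m = 29671 m
= 29.671 km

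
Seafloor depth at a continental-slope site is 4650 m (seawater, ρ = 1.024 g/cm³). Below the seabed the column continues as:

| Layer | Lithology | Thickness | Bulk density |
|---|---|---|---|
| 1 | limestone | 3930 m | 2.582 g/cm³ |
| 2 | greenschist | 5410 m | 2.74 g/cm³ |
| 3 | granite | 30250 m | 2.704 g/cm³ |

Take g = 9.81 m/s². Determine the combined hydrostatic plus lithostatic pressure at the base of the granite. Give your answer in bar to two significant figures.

11000 bar

seawater: 1024 kg/m³ × 9.81 m/s² × 4650 m = 4.671×10^7 Pa = 467.1 bar
limestone: 2582 kg/m³ × 9.81 m/s² × 3930 m = 9.954×10^7 Pa = 995.4 bar
greenschist: 2740 kg/m³ × 9.81 m/s² × 5410 m = 1.454×10^8 Pa = 1454 bar
granite: 2704 kg/m³ × 9.81 m/s² × 30250 m = 8.024×10^8 Pa = 8024 bar
Total = 467.1 + 995.4 + 1454 + 8024 = 10941 bar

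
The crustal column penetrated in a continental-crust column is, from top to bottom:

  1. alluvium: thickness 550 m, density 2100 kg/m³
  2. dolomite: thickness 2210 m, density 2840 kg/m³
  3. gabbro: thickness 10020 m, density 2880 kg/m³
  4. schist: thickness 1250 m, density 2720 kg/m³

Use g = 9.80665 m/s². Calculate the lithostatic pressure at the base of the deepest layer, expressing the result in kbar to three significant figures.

3.89 kbar

alluvium: 2100 kg/m³ × 9.80665 m/s² × 550 m = 1.133×10^7 Pa = 0.1133 kbar
dolomite: 2840 kg/m³ × 9.80665 m/s² × 2210 m = 6.155×10^7 Pa = 0.6155 kbar
gabbro: 2880 kg/m³ × 9.80665 m/s² × 10020 m = 2.830×10^8 Pa = 2.830 kbar
schist: 2720 kg/m³ × 9.80665 m/s² × 1250 m = 3.334×10^7 Pa = 0.3334 kbar
Total = 0.1133 + 0.6155 + 2.830 + 0.3334 = 3.8922 kbar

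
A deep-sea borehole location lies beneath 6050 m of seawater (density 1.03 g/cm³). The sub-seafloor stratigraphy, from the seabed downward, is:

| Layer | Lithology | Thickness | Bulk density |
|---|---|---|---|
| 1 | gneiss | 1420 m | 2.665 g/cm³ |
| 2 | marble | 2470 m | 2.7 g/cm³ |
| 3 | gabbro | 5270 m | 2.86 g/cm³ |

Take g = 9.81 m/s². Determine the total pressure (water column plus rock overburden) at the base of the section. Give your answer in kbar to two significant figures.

seawater: 1030 kg/m³ × 9.81 m/s² × 6050 m = 6.113×10^7 Pa = 0.6113 kbar
gneiss: 2665 kg/m³ × 9.81 m/s² × 1420 m = 3.712×10^7 Pa = 0.3712 kbar
marble: 2700 kg/m³ × 9.81 m/s² × 2470 m = 6.542×10^7 Pa = 0.6542 kbar
gabbro: 2860 kg/m³ × 9.81 m/s² × 5270 m = 1.479×10^8 Pa = 1.479 kbar
Total = 0.6113 + 0.3712 + 0.6542 + 1.479 = 3.1154 kbar

3.1 kbar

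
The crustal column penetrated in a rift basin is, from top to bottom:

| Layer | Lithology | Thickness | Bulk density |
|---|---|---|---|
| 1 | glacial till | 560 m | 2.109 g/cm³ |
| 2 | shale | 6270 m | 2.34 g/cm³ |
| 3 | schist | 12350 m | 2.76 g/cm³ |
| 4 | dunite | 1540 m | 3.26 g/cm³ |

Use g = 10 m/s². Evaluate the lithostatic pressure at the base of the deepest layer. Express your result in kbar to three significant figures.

5.50 kbar

glacial till: 2109 kg/m³ × 10 m/s² × 560 m = 1.181×10^7 Pa = 0.1181 kbar
shale: 2340 kg/m³ × 10 m/s² × 6270 m = 1.467×10^8 Pa = 1.467 kbar
schist: 2760 kg/m³ × 10 m/s² × 12350 m = 3.409×10^8 Pa = 3.409 kbar
dunite: 3260 kg/m³ × 10 m/s² × 1540 m = 5.020×10^7 Pa = 0.5020 kbar
Total = 0.1181 + 1.467 + 3.409 + 0.5020 = 5.4959 kbar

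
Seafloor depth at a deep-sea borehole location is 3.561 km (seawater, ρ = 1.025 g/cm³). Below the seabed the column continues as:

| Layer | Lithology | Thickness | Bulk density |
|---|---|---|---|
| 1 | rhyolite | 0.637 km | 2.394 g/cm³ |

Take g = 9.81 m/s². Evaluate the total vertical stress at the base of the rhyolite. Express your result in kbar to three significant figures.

0.508 kbar

seawater: 1025 kg/m³ × 9.81 m/s² × 3561 m = 3.581×10^7 Pa = 0.3581 kbar
rhyolite: 2394 kg/m³ × 9.81 m/s² × 637 m = 1.496×10^7 Pa = 0.1496 kbar
Total = 0.3581 + 0.1496 = 0.50767 kbar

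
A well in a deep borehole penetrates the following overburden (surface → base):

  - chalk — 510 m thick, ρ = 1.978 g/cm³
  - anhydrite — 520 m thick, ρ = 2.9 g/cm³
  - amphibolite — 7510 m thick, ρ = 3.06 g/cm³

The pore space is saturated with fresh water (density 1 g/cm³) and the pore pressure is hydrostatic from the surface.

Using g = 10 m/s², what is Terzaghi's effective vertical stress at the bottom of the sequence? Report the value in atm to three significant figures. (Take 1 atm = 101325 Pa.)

Overburden (lithostatic) stress σ_v:
chalk: 1978 kg/m³ × 10 m/s² × 510 m = 1.009×10^7 Pa = 10.09 MPa
anhydrite: 2900 kg/m³ × 10 m/s² × 520 m = 1.508×10^7 Pa = 15.08 MPa
amphibolite: 3060 kg/m³ × 10 m/s² × 7510 m = 2.298×10^8 Pa = 229.8 MPa
Total = 10.09 + 15.08 + 229.8 = 254.97 MPa
Pore pressure P_p = 1000 kg/m³ × 10 m/s² × 8540 m = 8.540×10^7 Pa = 85.40 MPa
Effective stress σ' = σ_v − P_p = 255.0 − 85.40 = 169.57 MPa = 1673.6 atm

1670 atm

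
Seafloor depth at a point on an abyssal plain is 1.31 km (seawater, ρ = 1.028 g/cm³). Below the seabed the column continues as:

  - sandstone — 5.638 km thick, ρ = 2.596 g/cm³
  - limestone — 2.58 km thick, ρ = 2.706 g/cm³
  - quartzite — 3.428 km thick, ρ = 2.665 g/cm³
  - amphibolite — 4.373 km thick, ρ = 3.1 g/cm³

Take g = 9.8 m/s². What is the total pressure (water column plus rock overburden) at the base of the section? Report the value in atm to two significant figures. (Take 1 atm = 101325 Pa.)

4400 atm

seawater: 1028 kg/m³ × 9.8 m/s² × 1310 m = 1.320×10^7 Pa = 130.2 atm
sandstone: 2596 kg/m³ × 9.8 m/s² × 5638 m = 1.434×10^8 Pa = 1416 atm
limestone: 2706 kg/m³ × 9.8 m/s² × 2580 m = 6.842×10^7 Pa = 675.2 atm
quartzite: 2665 kg/m³ × 9.8 m/s² × 3428 m = 8.953×10^7 Pa = 883.6 atm
amphibolite: 3100 kg/m³ × 9.8 m/s² × 4373 m = 1.329×10^8 Pa = 1311 atm
Total = 130.2 + 1416 + 675.2 + 883.6 + 1311 = 4415.8 atm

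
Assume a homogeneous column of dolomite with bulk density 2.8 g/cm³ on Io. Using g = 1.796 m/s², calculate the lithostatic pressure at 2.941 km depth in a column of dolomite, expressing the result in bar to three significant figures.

148 bar

dolomite: 2800 kg/m³ × 1.796 m/s² × 2941 m = 1.479×10^7 Pa = 147.9 bar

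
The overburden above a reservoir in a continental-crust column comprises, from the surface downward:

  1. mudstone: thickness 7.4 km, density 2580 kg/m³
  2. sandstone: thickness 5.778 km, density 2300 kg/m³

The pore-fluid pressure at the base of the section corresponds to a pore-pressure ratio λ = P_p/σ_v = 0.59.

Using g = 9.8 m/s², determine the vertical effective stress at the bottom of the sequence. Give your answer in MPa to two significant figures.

Overburden (lithostatic) stress σ_v:
mudstone: 2580 kg/m³ × 9.8 m/s² × 7400 m = 1.871×10^8 Pa = 187.1 MPa
sandstone: 2300 kg/m³ × 9.8 m/s² × 5778 m = 1.302×10^8 Pa = 130.2 MPa
Total = 187.1 + 130.2 = 317.34 MPa
Pore pressure P_p = λ·σ_v = 0.59 × 317.3 MPa = 187.2 MPa
Effective stress σ' = σ_v − P_p = 317.3 − 187.2 = 130.11 MPa

130 MPa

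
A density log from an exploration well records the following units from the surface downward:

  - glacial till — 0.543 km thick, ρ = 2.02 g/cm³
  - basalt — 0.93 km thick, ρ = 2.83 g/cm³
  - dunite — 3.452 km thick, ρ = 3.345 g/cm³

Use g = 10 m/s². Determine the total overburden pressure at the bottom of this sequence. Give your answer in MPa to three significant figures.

153 MPa

glacial till: 2020 kg/m³ × 10 m/s² × 543 m = 1.097×10^7 Pa = 10.97 MPa
basalt: 2830 kg/m³ × 10 m/s² × 930 m = 2.632×10^7 Pa = 26.32 MPa
dunite: 3345 kg/m³ × 10 m/s² × 3452 m = 1.155×10^8 Pa = 115.5 MPa
Total = 10.97 + 26.32 + 115.5 = 152.76 MPa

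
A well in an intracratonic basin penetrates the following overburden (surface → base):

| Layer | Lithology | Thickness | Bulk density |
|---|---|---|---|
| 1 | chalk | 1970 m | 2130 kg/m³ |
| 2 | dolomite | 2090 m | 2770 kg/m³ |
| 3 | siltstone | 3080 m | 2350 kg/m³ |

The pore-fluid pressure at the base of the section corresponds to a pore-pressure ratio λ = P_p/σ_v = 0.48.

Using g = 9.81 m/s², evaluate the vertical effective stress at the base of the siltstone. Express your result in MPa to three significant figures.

87.9 MPa

Overburden (lithostatic) stress σ_v:
chalk: 2130 kg/m³ × 9.81 m/s² × 1970 m = 4.116×10^7 Pa = 41.16 MPa
dolomite: 2770 kg/m³ × 9.81 m/s² × 2090 m = 5.679×10^7 Pa = 56.79 MPa
siltstone: 2350 kg/m³ × 9.81 m/s² × 3080 m = 7.100×10^7 Pa = 71.00 MPa
Total = 41.16 + 56.79 + 71.00 = 168.96 MPa
Pore pressure P_p = λ·σ_v = 0.48 × 169.0 MPa = 81.10 MPa
Effective stress σ' = σ_v − P_p = 169.0 − 81.10 = 87.860 MPa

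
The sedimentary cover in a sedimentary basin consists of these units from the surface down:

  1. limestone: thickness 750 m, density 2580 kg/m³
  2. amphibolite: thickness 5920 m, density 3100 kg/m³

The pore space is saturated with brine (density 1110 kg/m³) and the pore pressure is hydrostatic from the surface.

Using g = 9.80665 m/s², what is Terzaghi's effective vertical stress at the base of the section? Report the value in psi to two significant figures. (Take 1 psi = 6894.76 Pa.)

Overburden (lithostatic) stress σ_v:
limestone: 2580 kg/m³ × 9.80665 m/s² × 750 m = 1.898×10^7 Pa = 18.98 MPa
amphibolite: 3100 kg/m³ × 9.80665 m/s² × 5920 m = 1.800×10^8 Pa = 180.0 MPa
Total = 18.98 + 180.0 = 198.95 MPa
Pore pressure P_p = 1110 kg/m³ × 9.80665 m/s² × 6670 m = 7.261×10^7 Pa = 72.61 MPa
Effective stress σ' = σ_v − P_p = 198.9 − 72.61 = 126.34 MPa = 18324 psi

18000 psi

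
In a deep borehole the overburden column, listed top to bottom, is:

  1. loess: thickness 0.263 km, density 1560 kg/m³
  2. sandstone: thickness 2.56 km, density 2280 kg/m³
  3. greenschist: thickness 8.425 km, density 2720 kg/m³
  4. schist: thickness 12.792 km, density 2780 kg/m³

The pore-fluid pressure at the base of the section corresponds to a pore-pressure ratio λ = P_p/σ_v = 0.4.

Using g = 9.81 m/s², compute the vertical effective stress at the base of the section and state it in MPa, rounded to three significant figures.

Overburden (lithostatic) stress σ_v:
loess: 1560 kg/m³ × 9.81 m/s² × 263 m = 4.025×10^6 Pa = 4.025 MPa
sandstone: 2280 kg/m³ × 9.81 m/s² × 2560 m = 5.726×10^7 Pa = 57.26 MPa
greenschist: 2720 kg/m³ × 9.81 m/s² × 8425 m = 2.248×10^8 Pa = 224.8 MPa
schist: 2780 kg/m³ × 9.81 m/s² × 12792 m = 3.489×10^8 Pa = 348.9 MPa
Total = 4.025 + 57.26 + 224.8 + 348.9 = 634.95 MPa
Pore pressure P_p = λ·σ_v = 0.4 × 635.0 MPa = 254.0 MPa
Effective stress σ' = σ_v − P_p = 635.0 − 254.0 = 380.97 MPa

381 MPa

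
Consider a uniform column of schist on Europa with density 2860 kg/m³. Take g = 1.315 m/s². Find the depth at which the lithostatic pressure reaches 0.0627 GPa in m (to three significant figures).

h = P/(ρg) = 0.0627 GPa / (2860 kg/m³ × 1.315 m/s²) = 6.270×10^7 Pa / 3760.9 Pa/m = 16672 m

16700 m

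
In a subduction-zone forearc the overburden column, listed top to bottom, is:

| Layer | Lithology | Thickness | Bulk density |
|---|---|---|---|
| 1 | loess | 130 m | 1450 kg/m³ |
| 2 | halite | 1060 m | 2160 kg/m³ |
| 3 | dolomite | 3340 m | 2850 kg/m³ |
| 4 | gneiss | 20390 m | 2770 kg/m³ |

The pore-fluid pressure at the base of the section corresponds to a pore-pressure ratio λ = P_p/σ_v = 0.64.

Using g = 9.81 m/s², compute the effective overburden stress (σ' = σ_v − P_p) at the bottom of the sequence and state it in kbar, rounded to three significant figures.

Overburden (lithostatic) stress σ_v:
loess: 1450 kg/m³ × 9.81 m/s² × 130 m = 1.849×10^6 Pa = 1.849 MPa
halite: 2160 kg/m³ × 9.81 m/s² × 1060 m = 2.246×10^7 Pa = 22.46 MPa
dolomite: 2850 kg/m³ × 9.81 m/s² × 3340 m = 9.338×10^7 Pa = 93.38 MPa
gneiss: 2770 kg/m³ × 9.81 m/s² × 20390 m = 5.541×10^8 Pa = 554.1 MPa
Total = 1.849 + 22.46 + 93.38 + 554.1 = 671.76 MPa
Pore pressure P_p = λ·σ_v = 0.64 × 671.8 MPa = 429.9 MPa
Effective stress σ' = σ_v − P_p = 671.8 − 429.9 = 241.83 MPa = 2.4183 kbar

2.42 kbar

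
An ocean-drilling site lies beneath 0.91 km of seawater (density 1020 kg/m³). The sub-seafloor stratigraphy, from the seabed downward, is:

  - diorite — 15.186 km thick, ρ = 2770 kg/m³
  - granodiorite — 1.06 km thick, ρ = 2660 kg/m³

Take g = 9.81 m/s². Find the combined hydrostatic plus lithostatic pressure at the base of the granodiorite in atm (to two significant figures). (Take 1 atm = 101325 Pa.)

seawater: 1020 kg/m³ × 9.81 m/s² × 910 m = 9.106×10^6 Pa = 89.87 atm
diorite: 2770 kg/m³ × 9.81 m/s² × 15186 m = 4.127×10^8 Pa = 4073 atm
granodiorite: 2660 kg/m³ × 9.81 m/s² × 1060 m = 2.766×10^7 Pa = 273.0 atm
Total = 89.87 + 4073 + 273.0 = 4435.5 atm

4400 atm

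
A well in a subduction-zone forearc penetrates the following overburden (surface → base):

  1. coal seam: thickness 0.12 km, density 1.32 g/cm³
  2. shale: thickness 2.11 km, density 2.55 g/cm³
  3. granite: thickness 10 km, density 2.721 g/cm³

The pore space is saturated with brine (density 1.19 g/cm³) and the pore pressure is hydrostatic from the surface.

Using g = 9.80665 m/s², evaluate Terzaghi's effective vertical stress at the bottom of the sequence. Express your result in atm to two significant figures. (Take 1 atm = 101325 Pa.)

Overburden (lithostatic) stress σ_v:
coal seam: 1320 kg/m³ × 9.80665 m/s² × 120 m = 1.553×10^6 Pa = 1.553 MPa
shale: 2550 kg/m³ × 9.80665 m/s² × 2110 m = 5.276×10^7 Pa = 52.76 MPa
granite: 2721 kg/m³ × 9.80665 m/s² × 10000 m = 2.668×10^8 Pa = 266.8 MPa
Total = 1.553 + 52.76 + 266.8 = 321.16 MPa
Pore pressure P_p = 1190 kg/m³ × 9.80665 m/s² × 12230 m = 1.427×10^8 Pa = 142.7 MPa
Effective stress σ' = σ_v − P_p = 321.2 − 142.7 = 178.43 MPa = 1761.0 atm

1800 atm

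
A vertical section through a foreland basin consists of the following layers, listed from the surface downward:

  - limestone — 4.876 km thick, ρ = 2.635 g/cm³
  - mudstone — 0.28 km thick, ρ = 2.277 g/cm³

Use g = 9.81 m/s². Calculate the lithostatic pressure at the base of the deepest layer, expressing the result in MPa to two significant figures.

limestone: 2635 kg/m³ × 9.81 m/s² × 4876 m = 1.260×10^8 Pa = 126.0 MPa
mudstone: 2277 kg/m³ × 9.81 m/s² × 280 m = 6.254×10^6 Pa = 6.254 MPa
Total = 126.0 + 6.254 = 132.30 MPa

130 MPa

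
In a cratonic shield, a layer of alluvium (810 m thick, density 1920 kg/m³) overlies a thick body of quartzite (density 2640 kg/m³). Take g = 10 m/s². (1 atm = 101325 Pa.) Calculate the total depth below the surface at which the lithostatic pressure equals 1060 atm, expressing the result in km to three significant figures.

Pressure at base of upper layers: 1920×10×810 = 1.555×10^7 Pa = 153.5 atm
Remaining pressure to be supplied by quartzite: 1.074×10^8 − 1.555×10^7 = 9.185×10^7 Pa
Additional depth in quartzite = 9.185×10^7 Pa / (2640 kg/m³ × 10 m/s²) = 3479.3 m
Total depth = 810 m + 3479.3 m = 4289.3 m
= 4.2893 km

4.29 km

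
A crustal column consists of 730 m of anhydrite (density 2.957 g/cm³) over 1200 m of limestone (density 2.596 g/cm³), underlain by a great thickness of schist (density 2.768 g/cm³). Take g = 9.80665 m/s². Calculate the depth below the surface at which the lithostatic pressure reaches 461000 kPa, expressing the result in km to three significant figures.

Pressure at base of upper layers: 2957×9.80665×730 + 2596×9.80665×1200 = 5.172×10^7 Pa = 51718 kPa
Remaining pressure to be supplied by schist: 4.610×10^8 − 5.172×10^7 = 4.093×10^8 Pa
Additional depth in schist = 4.093×10^8 Pa / (2768 kg/m³ × 9.80665 m/s²) = 15078 m
Total depth = 1930 m + 15078 m = 17008 m
= 17.008 km

17.0 km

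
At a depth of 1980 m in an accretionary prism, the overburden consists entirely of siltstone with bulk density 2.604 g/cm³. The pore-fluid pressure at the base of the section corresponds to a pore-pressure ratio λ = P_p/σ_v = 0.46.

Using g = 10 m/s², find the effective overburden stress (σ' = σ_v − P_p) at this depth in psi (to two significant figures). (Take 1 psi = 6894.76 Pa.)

4000 psi

Overburden (lithostatic) stress σ_v:
siltstone: 2604 kg/m³ × 10 m/s² × 1980 m = 5.156×10^7 Pa = 51.56 MPa
Pore pressure P_p = λ·σ_v = 0.46 × 51.56 MPa = 23.72 MPa
Effective stress σ' = σ_v − P_p = 51.56 − 23.72 = 27.842 MPa = 4038.1 psi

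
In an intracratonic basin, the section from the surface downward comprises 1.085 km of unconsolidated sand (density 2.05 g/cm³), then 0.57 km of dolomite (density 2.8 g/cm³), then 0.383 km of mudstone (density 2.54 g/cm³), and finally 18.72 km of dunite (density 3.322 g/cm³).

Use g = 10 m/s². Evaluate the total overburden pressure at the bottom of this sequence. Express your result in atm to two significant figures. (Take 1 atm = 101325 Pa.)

unconsolidated sand: 2050 kg/m³ × 10 m/s² × 1085 m = 2.224×10^7 Pa = 219.5 atm
dolomite: 2800 kg/m³ × 10 m/s² × 570 m = 1.596×10^7 Pa = 157.5 atm
mudstone: 2540 kg/m³ × 10 m/s² × 383 m = 9.728×10^6 Pa = 96.01 atm
dunite: 3322 kg/m³ × 10 m/s² × 18720 m = 6.219×10^8 Pa = 6137 atm
Total = 219.5 + 157.5 + 96.01 + 6137 = 6610.5 atm

6600 atm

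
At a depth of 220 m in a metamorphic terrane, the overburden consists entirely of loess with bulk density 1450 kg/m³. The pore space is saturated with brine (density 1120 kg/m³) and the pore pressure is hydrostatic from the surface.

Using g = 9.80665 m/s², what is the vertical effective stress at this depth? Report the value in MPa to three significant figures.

Overburden (lithostatic) stress σ_v:
loess: 1450 kg/m³ × 9.80665 m/s² × 220 m = 3.128×10^6 Pa = 3.128 MPa
Pore pressure P_p = 1120 kg/m³ × 9.80665 m/s² × 220 m = 2.416×10^6 Pa = 2.416 MPa
Effective stress σ' = σ_v − P_p = 3.128 − 2.416 = 0.71196 MPa

0.712 MPa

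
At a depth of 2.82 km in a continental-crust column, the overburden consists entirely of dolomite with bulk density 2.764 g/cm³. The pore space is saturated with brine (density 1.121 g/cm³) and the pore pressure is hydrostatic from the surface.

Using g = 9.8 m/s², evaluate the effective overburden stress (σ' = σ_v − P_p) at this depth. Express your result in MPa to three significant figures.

45.4 MPa

Overburden (lithostatic) stress σ_v:
dolomite: 2764 kg/m³ × 9.8 m/s² × 2820 m = 7.639×10^7 Pa = 76.39 MPa
Pore pressure P_p = 1121 kg/m³ × 9.8 m/s² × 2820 m = 3.098×10^7 Pa = 30.98 MPa
Effective stress σ' = σ_v − P_p = 76.39 − 30.98 = 45.406 MPa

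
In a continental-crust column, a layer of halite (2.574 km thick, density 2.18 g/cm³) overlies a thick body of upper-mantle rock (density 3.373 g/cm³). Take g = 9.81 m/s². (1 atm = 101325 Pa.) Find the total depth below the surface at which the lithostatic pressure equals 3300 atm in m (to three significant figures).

11000 m

Pressure at base of upper layers: 2180×9.81×2574 = 5.505×10^7 Pa = 543.3 atm
Remaining pressure to be supplied by upper-mantle rock: 3.344×10^8 − 5.505×10^7 = 2.793×10^8 Pa
Additional depth in upper-mantle rock = 2.793×10^8 Pa / (3373 kg/m³ × 9.81 m/s²) = 8441.6 m
Total depth = 2574 m + 8441.6 m = 11016 m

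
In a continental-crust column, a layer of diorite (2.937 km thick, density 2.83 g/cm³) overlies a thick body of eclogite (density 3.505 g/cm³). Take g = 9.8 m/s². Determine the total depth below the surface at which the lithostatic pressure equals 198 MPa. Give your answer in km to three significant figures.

Pressure at base of upper layers: 2830×9.8×2937 = 8.145×10^7 Pa = 81.45 MPa
Remaining pressure to be supplied by eclogite: 1.980×10^8 − 8.145×10^7 = 1.165×10^8 Pa
Additional depth in eclogite = 1.165×10^8 Pa / (3505 kg/m³ × 9.8 m/s²) = 3393.0 m
Total depth = 2937 m + 3393.0 m = 6330.0 m
= 6.3300 km

6.33 km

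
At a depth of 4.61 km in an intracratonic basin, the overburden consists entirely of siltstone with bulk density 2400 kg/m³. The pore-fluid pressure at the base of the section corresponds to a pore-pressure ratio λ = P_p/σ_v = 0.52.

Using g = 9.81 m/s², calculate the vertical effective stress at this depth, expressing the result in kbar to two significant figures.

Overburden (lithostatic) stress σ_v:
siltstone: 2400 kg/m³ × 9.81 m/s² × 4610 m = 1.085×10^8 Pa = 108.5 MPa
Pore pressure P_p = λ·σ_v = 0.52 × 108.5 MPa = 56.44 MPa
Effective stress σ' = σ_v − P_p = 108.5 − 56.44 = 52.098 MPa = 0.52098 kbar

0.52 kbar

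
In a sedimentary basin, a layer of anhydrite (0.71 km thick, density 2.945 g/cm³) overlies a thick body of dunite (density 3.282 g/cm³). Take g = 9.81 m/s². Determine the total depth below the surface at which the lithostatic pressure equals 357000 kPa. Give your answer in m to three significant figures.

11200 m

Pressure at base of upper layers: 2945×9.81×710 = 2.051×10^7 Pa = 20512 kPa
Remaining pressure to be supplied by dunite: 3.570×10^8 − 2.051×10^7 = 3.365×10^8 Pa
Additional depth in dunite = 3.365×10^8 Pa / (3282 kg/m³ × 9.81 m/s²) = 10451 m
Total depth = 710 m + 10451 m = 11161 m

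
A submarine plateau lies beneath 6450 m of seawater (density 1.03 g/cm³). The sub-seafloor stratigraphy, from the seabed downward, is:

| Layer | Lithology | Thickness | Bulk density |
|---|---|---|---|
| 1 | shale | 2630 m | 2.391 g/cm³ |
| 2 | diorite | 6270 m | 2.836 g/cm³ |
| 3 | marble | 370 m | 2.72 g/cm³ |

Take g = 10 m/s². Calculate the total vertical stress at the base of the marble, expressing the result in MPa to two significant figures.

seawater: 1030 kg/m³ × 10 m/s² × 6450 m = 6.644×10^7 Pa = 66.44 MPa
shale: 2391 kg/m³ × 10 m/s² × 2630 m = 6.288×10^7 Pa = 62.88 MPa
diorite: 2836 kg/m³ × 10 m/s² × 6270 m = 1.778×10^8 Pa = 177.8 MPa
marble: 2720 kg/m³ × 10 m/s² × 370 m = 1.006×10^7 Pa = 10.06 MPa
Total = 66.44 + 62.88 + 177.8 + 10.06 = 317.20 MPa

320 MPa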